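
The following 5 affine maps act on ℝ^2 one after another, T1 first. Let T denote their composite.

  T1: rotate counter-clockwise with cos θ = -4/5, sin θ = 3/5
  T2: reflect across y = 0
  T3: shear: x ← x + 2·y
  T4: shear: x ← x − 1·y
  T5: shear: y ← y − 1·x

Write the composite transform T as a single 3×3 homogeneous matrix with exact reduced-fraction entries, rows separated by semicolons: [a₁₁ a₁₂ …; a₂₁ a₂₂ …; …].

T = [-7/5 1/5 0; 4/5 3/5 0; 0 0 1]

T1 = [-4/5 -3/5 0; 3/5 -4/5 0; 0 0 1]
T2·T1 = [-4/5 -3/5 0; -3/5 4/5 0; 0 0 1]
T3·…·T1 = [-2 1 0; -3/5 4/5 0; 0 0 1]
T4·…·T1 = [-7/5 1/5 0; -3/5 4/5 0; 0 0 1]
T5·…·T1 = [-7/5 1/5 0; 4/5 3/5 0; 0 0 1]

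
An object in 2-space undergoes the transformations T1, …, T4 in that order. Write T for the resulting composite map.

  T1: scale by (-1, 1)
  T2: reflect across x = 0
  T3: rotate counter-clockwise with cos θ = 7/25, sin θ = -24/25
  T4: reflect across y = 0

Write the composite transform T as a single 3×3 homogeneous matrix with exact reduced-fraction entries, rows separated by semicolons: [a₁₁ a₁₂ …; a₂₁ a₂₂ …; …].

T = [7/25 24/25 0; 24/25 -7/25 0; 0 0 1]

T1 = [-1 0 0; 0 1 0; 0 0 1]
T2·T1 = [1 0 0; 0 1 0; 0 0 1]
T3·…·T1 = [7/25 24/25 0; -24/25 7/25 0; 0 0 1]
T4·…·T1 = [7/25 24/25 0; 24/25 -7/25 0; 0 0 1]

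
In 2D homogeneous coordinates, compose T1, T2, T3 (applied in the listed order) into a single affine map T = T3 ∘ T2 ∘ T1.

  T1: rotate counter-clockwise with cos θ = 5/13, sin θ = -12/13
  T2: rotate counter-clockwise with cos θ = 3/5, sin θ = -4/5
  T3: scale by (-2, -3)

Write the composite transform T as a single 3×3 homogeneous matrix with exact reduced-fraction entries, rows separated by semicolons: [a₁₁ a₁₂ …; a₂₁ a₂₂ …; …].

T = [66/65 -112/65 0; 168/65 99/65 0; 0 0 1]

T1 = [5/13 12/13 0; -12/13 5/13 0; 0 0 1]
T2·T1 = [-33/65 56/65 0; -56/65 -33/65 0; 0 0 1]
T3·…·T1 = [66/65 -112/65 0; 168/65 99/65 0; 0 0 1]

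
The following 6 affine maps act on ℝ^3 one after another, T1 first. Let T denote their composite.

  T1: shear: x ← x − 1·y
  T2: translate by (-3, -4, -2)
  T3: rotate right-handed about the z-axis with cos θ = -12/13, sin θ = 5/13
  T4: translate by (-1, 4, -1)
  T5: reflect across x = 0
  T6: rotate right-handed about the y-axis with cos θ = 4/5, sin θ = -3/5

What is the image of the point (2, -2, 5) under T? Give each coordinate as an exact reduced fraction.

T(p) = (-98/65, 129/13, 89/65)

T1 shear: x ← x − 1·y: (2, -2, 5) → (4, -2, 5)
T2 translate by (-3, -4, -2): (4, -2, 5) → (1, -6, 3)
T3 rotate right-handed about the z-axis with cos θ = -12/13, sin θ = 5/13: (1, -6, 3) → (18/13, 77/13, 3)
T4 translate by (-1, 4, -1): (18/13, 77/13, 3) → (5/13, 129/13, 2)
T5 reflect across x = 0: (5/13, 129/13, 2) → (-5/13, 129/13, 2)
T6 rotate right-handed about the y-axis with cos θ = 4/5, sin θ = -3/5: (-5/13, 129/13, 2) → (-98/65, 129/13, 89/65)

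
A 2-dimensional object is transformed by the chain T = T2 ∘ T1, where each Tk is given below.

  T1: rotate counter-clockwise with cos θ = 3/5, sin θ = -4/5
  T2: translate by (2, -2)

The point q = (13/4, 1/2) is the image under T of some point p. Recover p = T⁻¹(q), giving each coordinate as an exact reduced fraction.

p = (-5/4, 5/2)

T1 = [3/5 4/5 0; -4/5 3/5 0; 0 0 1]
T2·T1 = [3/5 4/5 2; -4/5 3/5 -2; 0 0 1]
det M = 1; M⁻¹ = [3/5 -4/5 -14/5; 4/5 3/5 -2/5; 0 0 1]
M⁻¹ · (13/4, 1/2)ᵀ = (-5/4, 5/2)ᵀ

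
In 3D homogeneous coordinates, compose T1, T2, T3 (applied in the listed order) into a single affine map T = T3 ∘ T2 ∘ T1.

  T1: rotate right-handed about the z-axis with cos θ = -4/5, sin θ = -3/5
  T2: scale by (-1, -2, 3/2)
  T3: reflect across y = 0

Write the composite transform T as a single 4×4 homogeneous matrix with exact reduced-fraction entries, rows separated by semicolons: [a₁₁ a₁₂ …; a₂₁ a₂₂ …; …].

T = [4/5 -3/5 0 0; -6/5 -8/5 0 0; 0 0 3/2 0; 0 0 0 1]

T1 = [-4/5 3/5 0 0; -3/5 -4/5 0 0; 0 0 1 0; 0 0 0 1]
T2·T1 = [4/5 -3/5 0 0; 6/5 8/5 0 0; 0 0 3/2 0; 0 0 0 1]
T3·…·T1 = [4/5 -3/5 0 0; -6/5 -8/5 0 0; 0 0 3/2 0; 0 0 0 1]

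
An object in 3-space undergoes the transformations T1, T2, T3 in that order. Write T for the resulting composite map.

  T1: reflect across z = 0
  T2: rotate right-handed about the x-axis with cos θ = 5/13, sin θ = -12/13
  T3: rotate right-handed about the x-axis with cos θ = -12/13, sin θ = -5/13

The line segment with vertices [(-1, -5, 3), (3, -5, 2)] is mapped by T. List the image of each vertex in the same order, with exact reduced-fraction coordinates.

image vertices: (-1, 957/169, -235/169), (3, 838/169, -355/169)

T1 reflect across z = 0: (-1, -5, 3) → (-1, -5, -3); (3, -5, 2) → (3, -5, -2)
T2 rotate right-handed about the x-axis with cos θ = 5/13, sin θ = -12/13: (-1, -5, -3) → (-1, -61/13, 45/13); (3, -5, -2) → (3, -49/13, 50/13)
T3 rotate right-handed about the x-axis with cos θ = -12/13, sin θ = -5/13: (-1, -61/13, 45/13) → (-1, 957/169, -235/169); (3, -49/13, 50/13) → (3, 838/169, -355/169)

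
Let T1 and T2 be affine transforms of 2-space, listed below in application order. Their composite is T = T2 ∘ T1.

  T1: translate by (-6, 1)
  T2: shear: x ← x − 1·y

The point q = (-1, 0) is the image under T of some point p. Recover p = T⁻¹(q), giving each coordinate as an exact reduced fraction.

T1 = [1 0 -6; 0 1 1; 0 0 1]
T2·T1 = [1 -1 -7; 0 1 1; 0 0 1]
det M = 1; M⁻¹ = [1 1 6; 0 1 -1; 0 0 1]
M⁻¹ · (-1, 0)ᵀ = (5, -1)ᵀ

p = (5, -1)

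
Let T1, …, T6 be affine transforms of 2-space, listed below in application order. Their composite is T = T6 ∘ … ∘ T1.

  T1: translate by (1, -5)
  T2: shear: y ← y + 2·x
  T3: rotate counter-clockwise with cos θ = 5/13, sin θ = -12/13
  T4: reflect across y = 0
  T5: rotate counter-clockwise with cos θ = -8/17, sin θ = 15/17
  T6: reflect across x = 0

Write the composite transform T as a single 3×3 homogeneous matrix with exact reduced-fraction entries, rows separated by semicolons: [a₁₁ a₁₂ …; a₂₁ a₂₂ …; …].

T = [262/221 21/221 157/221; 419/221 220/221 -681/221; 0 0 1]

T1 = [1 0 1; 0 1 -5; 0 0 1]
T2·T1 = [1 0 1; 2 1 -3; 0 0 1]
T3·…·T1 = [29/13 12/13 -31/13; -2/13 5/13 -27/13; 0 0 1]
T4·…·T1 = [29/13 12/13 -31/13; 2/13 -5/13 27/13; 0 0 1]
T5·…·T1 = [-262/221 -21/221 -157/221; 419/221 220/221 -681/221; 0 0 1]
T6·…·T1 = [262/221 21/221 157/221; 419/221 220/221 -681/221; 0 0 1]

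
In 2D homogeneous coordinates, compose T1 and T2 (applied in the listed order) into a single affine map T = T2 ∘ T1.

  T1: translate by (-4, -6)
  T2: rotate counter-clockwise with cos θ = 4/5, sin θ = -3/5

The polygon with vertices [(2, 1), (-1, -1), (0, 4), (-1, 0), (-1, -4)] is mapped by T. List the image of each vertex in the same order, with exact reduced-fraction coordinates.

image vertices: (-23/5, -14/5), (-41/5, -13/5), (-22/5, 4/5), (-38/5, -9/5), (-10, -5)

T1 translate by (-4, -6): (2, 1) → (-2, -5); (-1, -1) → (-5, -7); (0, 4) → (-4, -2); (-1, 0) → (-5, -6); (-1, -4) → (-5, -10)
T2 rotate counter-clockwise with cos θ = 4/5, sin θ = -3/5: (-2, -5) → (-23/5, -14/5); (-5, -7) → (-41/5, -13/5); (-4, -2) → (-22/5, 4/5); (-5, -6) → (-38/5, -9/5); (-5, -10) → (-10, -5)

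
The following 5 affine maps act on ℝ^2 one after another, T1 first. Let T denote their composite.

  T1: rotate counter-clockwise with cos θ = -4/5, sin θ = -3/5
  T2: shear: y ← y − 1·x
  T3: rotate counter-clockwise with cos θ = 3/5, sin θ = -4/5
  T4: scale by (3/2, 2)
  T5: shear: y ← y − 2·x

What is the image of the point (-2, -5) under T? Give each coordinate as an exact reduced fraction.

T(p) = (333/50, -79/25)

T1 rotate counter-clockwise with cos θ = -4/5, sin θ = -3/5: (-2, -5) → (-7/5, 26/5)
T2 shear: y ← y − 1·x: (-7/5, 26/5) → (-7/5, 33/5)
T3 rotate counter-clockwise with cos θ = 3/5, sin θ = -4/5: (-7/5, 33/5) → (111/25, 127/25)
T4 scale by (3/2, 2): (111/25, 127/25) → (333/50, 254/25)
T5 shear: y ← y − 2·x: (333/50, 254/25) → (333/50, -79/25)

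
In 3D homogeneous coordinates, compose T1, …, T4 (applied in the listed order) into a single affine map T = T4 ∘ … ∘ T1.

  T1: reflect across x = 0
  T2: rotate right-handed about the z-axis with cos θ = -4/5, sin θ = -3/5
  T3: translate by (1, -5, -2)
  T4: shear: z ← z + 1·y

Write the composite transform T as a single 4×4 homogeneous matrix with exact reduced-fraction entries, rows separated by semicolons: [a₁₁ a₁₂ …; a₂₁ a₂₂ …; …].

T = [4/5 3/5 0 1; 3/5 -4/5 0 -5; 3/5 -4/5 1 -7; 0 0 0 1]

T1 = [-1 0 0 0; 0 1 0 0; 0 0 1 0; 0 0 0 1]
T2·T1 = [4/5 3/5 0 0; 3/5 -4/5 0 0; 0 0 1 0; 0 0 0 1]
T3·…·T1 = [4/5 3/5 0 1; 3/5 -4/5 0 -5; 0 0 1 -2; 0 0 0 1]
T4·…·T1 = [4/5 3/5 0 1; 3/5 -4/5 0 -5; 3/5 -4/5 1 -7; 0 0 0 1]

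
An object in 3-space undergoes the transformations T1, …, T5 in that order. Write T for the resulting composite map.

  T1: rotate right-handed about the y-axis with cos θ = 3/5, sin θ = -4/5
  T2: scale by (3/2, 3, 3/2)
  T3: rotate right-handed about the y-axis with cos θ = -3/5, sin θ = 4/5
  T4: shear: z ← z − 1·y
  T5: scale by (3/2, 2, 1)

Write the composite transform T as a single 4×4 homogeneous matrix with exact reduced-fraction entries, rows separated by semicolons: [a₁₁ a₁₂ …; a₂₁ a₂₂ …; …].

T = [63/100 0 54/25 0; 0 6 0 0; -36/25 -3 21/50 0; 0 0 0 1]

T1 = [3/5 0 -4/5 0; 0 1 0 0; 4/5 0 3/5 0; 0 0 0 1]
T2·T1 = [9/10 0 -6/5 0; 0 3 0 0; 6/5 0 9/10 0; 0 0 0 1]
T3·…·T1 = [21/50 0 36/25 0; 0 3 0 0; -36/25 0 21/50 0; 0 0 0 1]
T4·…·T1 = [21/50 0 36/25 0; 0 3 0 0; -36/25 -3 21/50 0; 0 0 0 1]
T5·…·T1 = [63/100 0 54/25 0; 0 6 0 0; -36/25 -3 21/50 0; 0 0 0 1]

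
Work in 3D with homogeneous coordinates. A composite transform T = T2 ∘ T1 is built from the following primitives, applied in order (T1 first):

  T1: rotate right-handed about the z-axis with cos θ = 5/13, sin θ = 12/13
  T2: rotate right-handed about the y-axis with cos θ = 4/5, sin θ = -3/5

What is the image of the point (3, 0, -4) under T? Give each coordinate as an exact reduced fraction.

T(p) = (216/65, 36/13, -163/65)

T1 rotate right-handed about the z-axis with cos θ = 5/13, sin θ = 12/13: (3, 0, -4) → (15/13, 36/13, -4)
T2 rotate right-handed about the y-axis with cos θ = 4/5, sin θ = -3/5: (15/13, 36/13, -4) → (216/65, 36/13, -163/65)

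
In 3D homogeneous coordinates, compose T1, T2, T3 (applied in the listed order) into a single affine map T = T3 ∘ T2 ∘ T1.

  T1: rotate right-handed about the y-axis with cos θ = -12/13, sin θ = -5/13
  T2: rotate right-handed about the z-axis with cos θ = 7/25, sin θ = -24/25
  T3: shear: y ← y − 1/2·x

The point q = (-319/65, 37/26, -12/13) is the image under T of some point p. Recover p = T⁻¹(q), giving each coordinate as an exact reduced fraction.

T1 = [-12/13 0 -5/13 0; 0 1 0 0; 5/13 0 -12/13 0; 0 0 0 1]
T2·T1 = [-84/325 24/25 -7/65 0; 288/325 7/25 24/65 0; 5/13 0 -12/13 0; 0 0 0 1]
T3·…·T1 = [-84/325 24/25 -7/65 0; 66/65 -1/5 11/26 0; 5/13 0 -12/13 0; 0 0 0 1]
det M = 1; M⁻¹ = [12/65 288/325 5/13 0; 11/10 7/25 0 0; 1/13 24/65 -12/13 0; 0 0 0 1]
M⁻¹ · (-319/65, 37/26, -12/13)ᵀ = (0, -5, 1)ᵀ

p = (0, -5, 1)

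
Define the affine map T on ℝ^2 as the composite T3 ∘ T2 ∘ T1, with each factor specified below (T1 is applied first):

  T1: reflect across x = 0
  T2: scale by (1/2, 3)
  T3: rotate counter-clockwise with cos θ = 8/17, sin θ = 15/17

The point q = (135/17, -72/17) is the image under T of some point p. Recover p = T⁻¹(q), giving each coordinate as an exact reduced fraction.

T1 = [-1 0 0; 0 1 0; 0 0 1]
T2·T1 = [-1/2 0 0; 0 3 0; 0 0 1]
T3·…·T1 = [-4/17 -45/17 0; -15/34 24/17 0; 0 0 1]
det M = -3/2; M⁻¹ = [-16/17 -30/17 0; -5/17 8/51 0; 0 0 1]
M⁻¹ · (135/17, -72/17)ᵀ = (0, -3)ᵀ

p = (0, -3)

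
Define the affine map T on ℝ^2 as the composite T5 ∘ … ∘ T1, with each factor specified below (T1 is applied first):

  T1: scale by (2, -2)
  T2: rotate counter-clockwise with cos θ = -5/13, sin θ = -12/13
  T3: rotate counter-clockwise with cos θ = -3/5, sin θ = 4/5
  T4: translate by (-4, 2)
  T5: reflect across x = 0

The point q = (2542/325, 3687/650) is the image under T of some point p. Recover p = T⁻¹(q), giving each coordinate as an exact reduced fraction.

p = (-7/5, -9/4)

T1 = [2 0 0; 0 -2 0; 0 0 1]
T2·T1 = [-10/13 -24/13 0; -24/13 10/13 0; 0 0 1]
T3·…·T1 = [126/65 32/65 0; 32/65 -126/65 0; 0 0 1]
T4·…·T1 = [126/65 32/65 -4; 32/65 -126/65 2; 0 0 1]
T5·…·T1 = [-126/65 -32/65 4; 32/65 -126/65 2; 0 0 1]
det M = 4; M⁻¹ = [-63/130 8/65 22/13; -8/65 -63/130 19/13; 0 0 1]
M⁻¹ · (2542/325, 3687/650)ᵀ = (-7/5, -9/4)ᵀ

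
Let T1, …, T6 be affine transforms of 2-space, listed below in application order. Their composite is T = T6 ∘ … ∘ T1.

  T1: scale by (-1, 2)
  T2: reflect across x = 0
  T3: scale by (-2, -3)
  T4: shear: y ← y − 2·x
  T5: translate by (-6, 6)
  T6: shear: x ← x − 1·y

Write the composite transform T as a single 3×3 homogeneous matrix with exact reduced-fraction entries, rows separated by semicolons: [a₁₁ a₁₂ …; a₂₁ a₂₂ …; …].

T = [-6 6 -12; 4 -6 6; 0 0 1]

T1 = [-1 0 0; 0 2 0; 0 0 1]
T2·T1 = [1 0 0; 0 2 0; 0 0 1]
T3·…·T1 = [-2 0 0; 0 -6 0; 0 0 1]
T4·…·T1 = [-2 0 0; 4 -6 0; 0 0 1]
T5·…·T1 = [-2 0 -6; 4 -6 6; 0 0 1]
T6·…·T1 = [-6 6 -12; 4 -6 6; 0 0 1]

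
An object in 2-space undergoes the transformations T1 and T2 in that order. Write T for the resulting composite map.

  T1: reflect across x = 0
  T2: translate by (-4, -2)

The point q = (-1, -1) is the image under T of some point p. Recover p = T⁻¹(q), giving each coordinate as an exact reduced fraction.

T1 = [-1 0 0; 0 1 0; 0 0 1]
T2·T1 = [-1 0 -4; 0 1 -2; 0 0 1]
det M = -1; M⁻¹ = [-1 0 -4; 0 1 2; 0 0 1]
M⁻¹ · (-1, -1)ᵀ = (-3, 1)ᵀ

p = (-3, 1)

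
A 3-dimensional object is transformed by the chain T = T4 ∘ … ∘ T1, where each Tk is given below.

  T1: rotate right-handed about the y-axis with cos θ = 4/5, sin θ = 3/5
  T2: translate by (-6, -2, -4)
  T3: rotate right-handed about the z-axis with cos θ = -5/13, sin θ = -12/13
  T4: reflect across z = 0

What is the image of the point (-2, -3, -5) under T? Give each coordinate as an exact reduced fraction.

T1 rotate right-handed about the y-axis with cos θ = 4/5, sin θ = 3/5: (-2, -3, -5) → (-23/5, -3, -14/5)
T2 translate by (-6, -2, -4): (-23/5, -3, -14/5) → (-53/5, -5, -34/5)
T3 rotate right-handed about the z-axis with cos θ = -5/13, sin θ = -12/13: (-53/5, -5, -34/5) → (-7/13, 761/65, -34/5)
T4 reflect across z = 0: (-7/13, 761/65, -34/5) → (-7/13, 761/65, 34/5)

T(p) = (-7/13, 761/65, 34/5)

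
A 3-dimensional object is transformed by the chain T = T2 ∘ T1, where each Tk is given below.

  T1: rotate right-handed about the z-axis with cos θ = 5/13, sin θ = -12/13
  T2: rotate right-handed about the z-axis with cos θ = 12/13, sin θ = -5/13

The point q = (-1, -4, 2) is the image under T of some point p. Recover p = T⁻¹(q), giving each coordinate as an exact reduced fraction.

p = (4, -1, 2)

T1 = [5/13 12/13 0 0; -12/13 5/13 0 0; 0 0 1 0; 0 0 0 1]
T2·T1 = [0 1 0 0; -1 0 0 0; 0 0 1 0; 0 0 0 1]
det M = 1; M⁻¹ = [0 -1 0 0; 1 0 0 0; 0 0 1 0; 0 0 0 1]
M⁻¹ · (-1, -4, 2)ᵀ = (4, -1, 2)ᵀ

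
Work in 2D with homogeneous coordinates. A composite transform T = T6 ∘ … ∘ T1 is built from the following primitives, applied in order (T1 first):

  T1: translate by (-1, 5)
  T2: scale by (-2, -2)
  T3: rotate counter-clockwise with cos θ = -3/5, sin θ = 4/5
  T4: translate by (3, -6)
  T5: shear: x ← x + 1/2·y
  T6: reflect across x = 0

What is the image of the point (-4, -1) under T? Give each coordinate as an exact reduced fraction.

T(p) = (-34/5, 34/5)

T1 translate by (-1, 5): (-4, -1) → (-5, 4)
T2 scale by (-2, -2): (-5, 4) → (10, -8)
T3 rotate counter-clockwise with cos θ = -3/5, sin θ = 4/5: (10, -8) → (2/5, 64/5)
T4 translate by (3, -6): (2/5, 64/5) → (17/5, 34/5)
T5 shear: x ← x + 1/2·y: (17/5, 34/5) → (34/5, 34/5)
T6 reflect across x = 0: (34/5, 34/5) → (-34/5, 34/5)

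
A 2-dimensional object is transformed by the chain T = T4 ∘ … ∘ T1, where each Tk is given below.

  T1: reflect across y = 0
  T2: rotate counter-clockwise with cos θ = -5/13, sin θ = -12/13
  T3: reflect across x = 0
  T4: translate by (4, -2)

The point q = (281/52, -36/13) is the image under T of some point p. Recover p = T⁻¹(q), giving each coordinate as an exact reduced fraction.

T1 = [1 0 0; 0 -1 0; 0 0 1]
T2·T1 = [-5/13 -12/13 0; -12/13 5/13 0; 0 0 1]
T3·…·T1 = [5/13 12/13 0; -12/13 5/13 0; 0 0 1]
T4·…·T1 = [5/13 12/13 4; -12/13 5/13 -2; 0 0 1]
det M = 1; M⁻¹ = [5/13 -12/13 -44/13; 12/13 5/13 -38/13; 0 0 1]
M⁻¹ · (281/52, -36/13)ᵀ = (5/4, 1)ᵀ

p = (5/4, 1)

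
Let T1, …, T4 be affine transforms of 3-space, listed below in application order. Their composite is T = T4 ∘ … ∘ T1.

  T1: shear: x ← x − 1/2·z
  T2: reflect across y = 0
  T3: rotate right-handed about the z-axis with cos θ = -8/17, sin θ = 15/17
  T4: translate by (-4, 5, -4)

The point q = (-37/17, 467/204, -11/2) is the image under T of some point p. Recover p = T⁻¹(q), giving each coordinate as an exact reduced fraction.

T1 = [1 0 -1/2 0; 0 1 0 0; 0 0 1 0; 0 0 0 1]
T2·T1 = [1 0 -1/2 0; 0 -1 0 0; 0 0 1 0; 0 0 0 1]
T3·…·T1 = [-8/17 15/17 4/17 0; 15/17 8/17 -15/34 0; 0 0 1 0; 0 0 0 1]
T4·…·T1 = [-8/17 15/17 4/17 -4; 15/17 8/17 -15/34 5; 0 0 1 -4; 0 0 0 1]
det M = -1; M⁻¹ = [-8/17 15/17 1/2 -73/17; 15/17 8/17 0 20/17; 0 0 1 4; 0 0 0 1]
M⁻¹ · (-37/17, 467/204, -11/2)ᵀ = (-4, 1/3, -3/2)ᵀ

p = (-4, 1/3, -3/2)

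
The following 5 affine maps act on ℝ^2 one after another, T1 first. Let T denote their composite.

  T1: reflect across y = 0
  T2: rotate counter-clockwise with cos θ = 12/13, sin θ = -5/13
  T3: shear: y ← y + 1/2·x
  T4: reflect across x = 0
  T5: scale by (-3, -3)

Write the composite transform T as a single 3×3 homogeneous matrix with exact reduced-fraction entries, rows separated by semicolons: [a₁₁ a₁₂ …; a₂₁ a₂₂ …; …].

T = [36/13 -15/13 0; -3/13 87/26 0; 0 0 1]

T1 = [1 0 0; 0 -1 0; 0 0 1]
T2·T1 = [12/13 -5/13 0; -5/13 -12/13 0; 0 0 1]
T3·…·T1 = [12/13 -5/13 0; 1/13 -29/26 0; 0 0 1]
T4·…·T1 = [-12/13 5/13 0; 1/13 -29/26 0; 0 0 1]
T5·…·T1 = [36/13 -15/13 0; -3/13 87/26 0; 0 0 1]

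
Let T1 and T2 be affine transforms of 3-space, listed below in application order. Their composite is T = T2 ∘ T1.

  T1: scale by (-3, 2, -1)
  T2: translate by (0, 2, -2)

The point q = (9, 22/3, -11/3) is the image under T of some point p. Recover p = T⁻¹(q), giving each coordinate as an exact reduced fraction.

p = (-3, 8/3, 5/3)

T1 = [-3 0 0 0; 0 2 0 0; 0 0 -1 0; 0 0 0 1]
T2·T1 = [-3 0 0 0; 0 2 0 2; 0 0 -1 -2; 0 0 0 1]
det M = 6; M⁻¹ = [-1/3 0 0 0; 0 1/2 0 -1; 0 0 -1 -2; 0 0 0 1]
M⁻¹ · (9, 22/3, -11/3)ᵀ = (-3, 8/3, 5/3)ᵀ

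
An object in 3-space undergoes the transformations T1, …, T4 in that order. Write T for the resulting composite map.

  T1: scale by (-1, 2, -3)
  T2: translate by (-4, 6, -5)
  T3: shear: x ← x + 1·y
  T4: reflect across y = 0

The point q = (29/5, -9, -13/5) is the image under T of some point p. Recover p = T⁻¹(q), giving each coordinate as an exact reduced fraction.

T1 = [-1 0 0 0; 0 2 0 0; 0 0 -3 0; 0 0 0 1]
T2·T1 = [-1 0 0 -4; 0 2 0 6; 0 0 -3 -5; 0 0 0 1]
T3·…·T1 = [-1 2 0 2; 0 2 0 6; 0 0 -3 -5; 0 0 0 1]
T4·…·T1 = [-1 2 0 2; 0 -2 0 -6; 0 0 -3 -5; 0 0 0 1]
det M = -6; M⁻¹ = [-1 -1 0 -4; 0 -1/2 0 -3; 0 0 -1/3 -5/3; 0 0 0 1]
M⁻¹ · (29/5, -9, -13/5)ᵀ = (-4/5, 3/2, -4/5)ᵀ

p = (-4/5, 3/2, -4/5)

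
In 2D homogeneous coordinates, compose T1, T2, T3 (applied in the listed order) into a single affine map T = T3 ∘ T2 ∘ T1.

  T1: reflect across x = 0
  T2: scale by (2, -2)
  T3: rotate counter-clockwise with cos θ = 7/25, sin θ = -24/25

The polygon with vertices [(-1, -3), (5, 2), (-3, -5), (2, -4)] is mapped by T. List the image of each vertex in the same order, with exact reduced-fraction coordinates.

T1 reflect across x = 0: (-1, -3) → (1, -3); (5, 2) → (-5, 2); (-3, -5) → (3, -5); (2, -4) → (-2, -4)
T2 scale by (2, -2): (1, -3) → (2, 6); (-5, 2) → (-10, -4); (3, -5) → (6, 10); (-2, -4) → (-4, 8)
T3 rotate counter-clockwise with cos θ = 7/25, sin θ = -24/25: (2, 6) → (158/25, -6/25); (-10, -4) → (-166/25, 212/25); (6, 10) → (282/25, -74/25); (-4, 8) → (164/25, 152/25)

image vertices: (158/25, -6/25), (-166/25, 212/25), (282/25, -74/25), (164/25, 152/25)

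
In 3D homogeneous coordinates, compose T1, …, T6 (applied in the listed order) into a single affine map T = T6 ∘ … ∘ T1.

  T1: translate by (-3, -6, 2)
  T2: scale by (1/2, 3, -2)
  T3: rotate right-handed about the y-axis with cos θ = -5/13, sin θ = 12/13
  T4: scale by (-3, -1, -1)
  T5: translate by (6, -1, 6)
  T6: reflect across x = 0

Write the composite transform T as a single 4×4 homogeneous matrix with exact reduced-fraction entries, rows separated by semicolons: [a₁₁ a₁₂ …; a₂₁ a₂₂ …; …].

T = [-15/26 0 -72/13 -399/26; 0 -3 0 17; 6/13 0 -10/13 40/13; 0 0 0 1]

T1 = [1 0 0 -3; 0 1 0 -6; 0 0 1 2; 0 0 0 1]
T2·T1 = [1/2 0 0 -3/2; 0 3 0 -18; 0 0 -2 -4; 0 0 0 1]
T3·…·T1 = [-5/26 0 -24/13 -81/26; 0 3 0 -18; -6/13 0 10/13 38/13; 0 0 0 1]
T4·…·T1 = [15/26 0 72/13 243/26; 0 -3 0 18; 6/13 0 -10/13 -38/13; 0 0 0 1]
T5·…·T1 = [15/26 0 72/13 399/26; 0 -3 0 17; 6/13 0 -10/13 40/13; 0 0 0 1]
T6·…·T1 = [-15/26 0 -72/13 -399/26; 0 -3 0 17; 6/13 0 -10/13 40/13; 0 0 0 1]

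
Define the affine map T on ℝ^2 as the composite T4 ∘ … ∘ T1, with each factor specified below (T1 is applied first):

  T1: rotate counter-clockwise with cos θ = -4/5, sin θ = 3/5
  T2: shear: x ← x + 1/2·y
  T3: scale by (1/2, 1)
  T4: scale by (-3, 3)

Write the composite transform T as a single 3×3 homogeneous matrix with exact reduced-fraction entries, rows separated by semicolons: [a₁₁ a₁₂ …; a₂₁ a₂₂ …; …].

T = [3/4 3/2 0; 9/5 -12/5 0; 0 0 1]

T1 = [-4/5 -3/5 0; 3/5 -4/5 0; 0 0 1]
T2·T1 = [-1/2 -1 0; 3/5 -4/5 0; 0 0 1]
T3·…·T1 = [-1/4 -1/2 0; 3/5 -4/5 0; 0 0 1]
T4·…·T1 = [3/4 3/2 0; 9/5 -12/5 0; 0 0 1]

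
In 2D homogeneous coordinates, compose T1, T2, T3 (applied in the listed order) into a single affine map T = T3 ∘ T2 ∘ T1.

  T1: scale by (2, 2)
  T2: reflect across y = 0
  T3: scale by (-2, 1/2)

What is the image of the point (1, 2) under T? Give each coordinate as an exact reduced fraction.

T(p) = (-4, -2)

T1 scale by (2, 2): (1, 2) → (2, 4)
T2 reflect across y = 0: (2, 4) → (2, -4)
T3 scale by (-2, 1/2): (2, -4) → (-4, -2)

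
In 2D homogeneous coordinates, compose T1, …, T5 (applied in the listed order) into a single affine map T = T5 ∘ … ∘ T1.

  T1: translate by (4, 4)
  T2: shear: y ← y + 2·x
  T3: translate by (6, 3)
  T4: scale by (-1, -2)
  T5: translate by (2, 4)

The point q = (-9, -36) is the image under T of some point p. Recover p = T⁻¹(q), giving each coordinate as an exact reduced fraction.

p = (1, 3)

T1 = [1 0 4; 0 1 4; 0 0 1]
T2·T1 = [1 0 4; 2 1 12; 0 0 1]
T3·…·T1 = [1 0 10; 2 1 15; 0 0 1]
T4·…·T1 = [-1 0 -10; -4 -2 -30; 0 0 1]
T5·…·T1 = [-1 0 -8; -4 -2 -26; 0 0 1]
det M = 2; M⁻¹ = [-1 0 -8; 2 -1/2 3; 0 0 1]
M⁻¹ · (-9, -36)ᵀ = (1, 3)ᵀ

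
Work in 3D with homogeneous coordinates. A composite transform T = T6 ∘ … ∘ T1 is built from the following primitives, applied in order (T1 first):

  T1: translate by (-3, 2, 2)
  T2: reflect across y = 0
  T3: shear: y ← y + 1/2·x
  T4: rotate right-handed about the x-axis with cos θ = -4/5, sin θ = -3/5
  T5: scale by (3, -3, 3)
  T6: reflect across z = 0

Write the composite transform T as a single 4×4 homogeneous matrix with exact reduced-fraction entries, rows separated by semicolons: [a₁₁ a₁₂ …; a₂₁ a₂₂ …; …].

T1 = [1 0 0 -3; 0 1 0 2; 0 0 1 2; 0 0 0 1]
T2·T1 = [1 0 0 -3; 0 -1 0 -2; 0 0 1 2; 0 0 0 1]
T3·…·T1 = [1 0 0 -3; 1/2 -1 0 -7/2; 0 0 1 2; 0 0 0 1]
T4·…·T1 = [1 0 0 -3; -2/5 4/5 3/5 4; -3/10 3/5 -4/5 1/2; 0 0 0 1]
T5·…·T1 = [3 0 0 -9; 6/5 -12/5 -9/5 -12; -9/10 9/5 -12/5 3/2; 0 0 0 1]
T6·…·T1 = [3 0 0 -9; 6/5 -12/5 -9/5 -12; 9/10 -9/5 12/5 -3/2; 0 0 0 1]

T = [3 0 0 -9; 6/5 -12/5 -9/5 -12; 9/10 -9/5 12/5 -3/2; 0 0 0 1]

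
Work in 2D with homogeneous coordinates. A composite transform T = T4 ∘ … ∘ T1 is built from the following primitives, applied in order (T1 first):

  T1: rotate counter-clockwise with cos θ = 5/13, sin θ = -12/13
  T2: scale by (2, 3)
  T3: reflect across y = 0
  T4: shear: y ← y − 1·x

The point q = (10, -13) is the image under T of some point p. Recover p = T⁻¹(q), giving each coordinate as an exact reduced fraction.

p = (1, 5)

T1 = [5/13 12/13 0; -12/13 5/13 0; 0 0 1]
T2·T1 = [10/13 24/13 0; -36/13 15/13 0; 0 0 1]
T3·…·T1 = [10/13 24/13 0; 36/13 -15/13 0; 0 0 1]
T4·…·T1 = [10/13 24/13 0; 2 -3 0; 0 0 1]
det M = -6; M⁻¹ = [1/2 4/13 0; 1/3 -5/39 0; 0 0 1]
M⁻¹ · (10, -13)ᵀ = (1, 5)ᵀ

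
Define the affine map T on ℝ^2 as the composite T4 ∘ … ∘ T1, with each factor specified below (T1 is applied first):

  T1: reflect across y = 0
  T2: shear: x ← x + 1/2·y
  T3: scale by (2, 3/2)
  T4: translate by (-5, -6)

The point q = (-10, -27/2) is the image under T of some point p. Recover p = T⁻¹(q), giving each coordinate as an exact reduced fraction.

p = (0, 5)

T1 = [1 0 0; 0 -1 0; 0 0 1]
T2·T1 = [1 -1/2 0; 0 -1 0; 0 0 1]
T3·…·T1 = [2 -1 0; 0 -3/2 0; 0 0 1]
T4·…·T1 = [2 -1 -5; 0 -3/2 -6; 0 0 1]
det M = -3; M⁻¹ = [1/2 -1/3 1/2; 0 -2/3 -4; 0 0 1]
M⁻¹ · (-10, -27/2)ᵀ = (0, 5)ᵀ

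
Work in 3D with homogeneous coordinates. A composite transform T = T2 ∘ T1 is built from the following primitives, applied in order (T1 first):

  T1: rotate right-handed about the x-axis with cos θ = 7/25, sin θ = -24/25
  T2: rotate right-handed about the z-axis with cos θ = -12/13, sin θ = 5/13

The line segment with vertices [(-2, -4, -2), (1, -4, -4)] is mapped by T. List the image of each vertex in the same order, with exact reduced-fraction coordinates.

image vertices: (196/65, 662/325, 82/25), (64/65, 1613/325, 68/25)

T1 rotate right-handed about the x-axis with cos θ = 7/25, sin θ = -24/25: (-2, -4, -2) → (-2, -76/25, 82/25); (1, -4, -4) → (1, -124/25, 68/25)
T2 rotate right-handed about the z-axis with cos θ = -12/13, sin θ = 5/13: (-2, -76/25, 82/25) → (196/65, 662/325, 82/25); (1, -124/25, 68/25) → (64/65, 1613/325, 68/25)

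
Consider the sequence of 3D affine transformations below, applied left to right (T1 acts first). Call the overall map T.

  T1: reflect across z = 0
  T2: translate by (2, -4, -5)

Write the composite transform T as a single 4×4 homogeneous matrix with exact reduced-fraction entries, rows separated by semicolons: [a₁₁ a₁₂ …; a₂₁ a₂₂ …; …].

T = [1 0 0 2; 0 1 0 -4; 0 0 -1 -5; 0 0 0 1]

T1 = [1 0 0 0; 0 1 0 0; 0 0 -1 0; 0 0 0 1]
T2·T1 = [1 0 0 2; 0 1 0 -4; 0 0 -1 -5; 0 0 0 1]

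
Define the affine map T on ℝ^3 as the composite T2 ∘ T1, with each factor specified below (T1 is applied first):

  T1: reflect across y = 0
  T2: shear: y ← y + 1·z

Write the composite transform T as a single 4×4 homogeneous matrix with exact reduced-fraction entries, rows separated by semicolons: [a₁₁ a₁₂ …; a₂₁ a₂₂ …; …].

T1 = [1 0 0 0; 0 -1 0 0; 0 0 1 0; 0 0 0 1]
T2·T1 = [1 0 0 0; 0 -1 1 0; 0 0 1 0; 0 0 0 1]

T = [1 0 0 0; 0 -1 1 0; 0 0 1 0; 0 0 0 1]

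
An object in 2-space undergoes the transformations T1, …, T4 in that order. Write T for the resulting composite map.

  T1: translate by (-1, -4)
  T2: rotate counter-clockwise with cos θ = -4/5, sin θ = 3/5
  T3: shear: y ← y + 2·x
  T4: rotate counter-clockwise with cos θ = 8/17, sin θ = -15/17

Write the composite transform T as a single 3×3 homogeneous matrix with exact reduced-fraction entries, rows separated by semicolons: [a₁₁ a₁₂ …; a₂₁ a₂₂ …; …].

T1 = [1 0 -1; 0 1 -4; 0 0 1]
T2·T1 = [-4/5 -3/5 16/5; 3/5 -4/5 13/5; 0 0 1]
T3·…·T1 = [-4/5 -3/5 16/5; -1 -2 9; 0 0 1]
T4·…·T1 = [-107/85 -174/85 803/85; 4/17 -7/17 24/17; 0 0 1]

T = [-107/85 -174/85 803/85; 4/17 -7/17 24/17; 0 0 1]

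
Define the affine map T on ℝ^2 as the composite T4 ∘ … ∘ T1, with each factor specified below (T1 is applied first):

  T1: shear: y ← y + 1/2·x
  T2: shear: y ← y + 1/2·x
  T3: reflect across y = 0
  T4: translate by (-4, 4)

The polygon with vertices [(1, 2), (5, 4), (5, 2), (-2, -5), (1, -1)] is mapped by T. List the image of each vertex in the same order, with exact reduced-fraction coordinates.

image vertices: (-3, 1), (1, -5), (1, -3), (-6, 11), (-3, 4)

T1 shear: y ← y + 1/2·x: (1, 2) → (1, 5/2); (5, 4) → (5, 13/2); (5, 2) → (5, 9/2); (-2, -5) → (-2, -6); (1, -1) → (1, -1/2)
T2 shear: y ← y + 1/2·x: (1, 5/2) → (1, 3); (5, 13/2) → (5, 9); (5, 9/2) → (5, 7); (-2, -6) → (-2, -7); (1, -1/2) → (1, 0)
T3 reflect across y = 0: (1, 3) → (1, -3); (5, 9) → (5, -9); (5, 7) → (5, -7); (-2, -7) → (-2, 7); (1, 0) → (1, 0)
T4 translate by (-4, 4): (1, -3) → (-3, 1); (5, -9) → (1, -5); (5, -7) → (1, -3); (-2, 7) → (-6, 11); (1, 0) → (-3, 4)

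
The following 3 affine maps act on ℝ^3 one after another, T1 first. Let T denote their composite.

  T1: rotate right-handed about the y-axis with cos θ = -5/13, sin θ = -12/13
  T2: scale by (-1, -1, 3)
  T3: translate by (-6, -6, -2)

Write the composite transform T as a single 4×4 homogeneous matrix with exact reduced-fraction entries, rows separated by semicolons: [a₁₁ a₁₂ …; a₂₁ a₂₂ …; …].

T = [5/13 0 12/13 -6; 0 -1 0 -6; 36/13 0 -15/13 -2; 0 0 0 1]

T1 = [-5/13 0 -12/13 0; 0 1 0 0; 12/13 0 -5/13 0; 0 0 0 1]
T2·T1 = [5/13 0 12/13 0; 0 -1 0 0; 36/13 0 -15/13 0; 0 0 0 1]
T3·…·T1 = [5/13 0 12/13 -6; 0 -1 0 -6; 36/13 0 -15/13 -2; 0 0 0 1]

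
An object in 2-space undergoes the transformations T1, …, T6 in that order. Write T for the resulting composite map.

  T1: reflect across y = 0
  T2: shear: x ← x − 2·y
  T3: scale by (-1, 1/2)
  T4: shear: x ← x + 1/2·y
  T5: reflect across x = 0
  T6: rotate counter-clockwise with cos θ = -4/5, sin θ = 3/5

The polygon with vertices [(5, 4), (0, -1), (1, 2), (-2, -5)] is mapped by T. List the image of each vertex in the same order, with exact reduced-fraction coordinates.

T1 reflect across y = 0: (5, 4) → (5, -4); (0, -1) → (0, 1); (1, 2) → (1, -2); (-2, -5) → (-2, 5)
T2 shear: x ← x − 2·y: (5, -4) → (13, -4); (0, 1) → (-2, 1); (1, -2) → (5, -2); (-2, 5) → (-12, 5)
T3 scale by (-1, 1/2): (13, -4) → (-13, -2); (-2, 1) → (2, 1/2); (5, -2) → (-5, -1); (-12, 5) → (12, 5/2)
T4 shear: x ← x + 1/2·y: (-13, -2) → (-14, -2); (2, 1/2) → (9/4, 1/2); (-5, -1) → (-11/2, -1); (12, 5/2) → (53/4, 5/2)
T5 reflect across x = 0: (-14, -2) → (14, -2); (9/4, 1/2) → (-9/4, 1/2); (-11/2, -1) → (11/2, -1); (53/4, 5/2) → (-53/4, 5/2)
T6 rotate counter-clockwise with cos θ = -4/5, sin θ = 3/5: (14, -2) → (-10, 10); (-9/4, 1/2) → (3/2, -7/4); (11/2, -1) → (-19/5, 41/10); (-53/4, 5/2) → (91/10, -199/20)

image vertices: (-10, 10), (3/2, -7/4), (-19/5, 41/10), (91/10, -199/20)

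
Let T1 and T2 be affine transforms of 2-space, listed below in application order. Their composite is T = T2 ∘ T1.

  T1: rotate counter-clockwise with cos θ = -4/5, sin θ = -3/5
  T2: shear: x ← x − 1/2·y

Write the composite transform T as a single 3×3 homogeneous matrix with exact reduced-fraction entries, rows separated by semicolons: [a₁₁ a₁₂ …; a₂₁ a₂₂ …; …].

T1 = [-4/5 3/5 0; -3/5 -4/5 0; 0 0 1]
T2·T1 = [-1/2 1 0; -3/5 -4/5 0; 0 0 1]

T = [-1/2 1 0; -3/5 -4/5 0; 0 0 1]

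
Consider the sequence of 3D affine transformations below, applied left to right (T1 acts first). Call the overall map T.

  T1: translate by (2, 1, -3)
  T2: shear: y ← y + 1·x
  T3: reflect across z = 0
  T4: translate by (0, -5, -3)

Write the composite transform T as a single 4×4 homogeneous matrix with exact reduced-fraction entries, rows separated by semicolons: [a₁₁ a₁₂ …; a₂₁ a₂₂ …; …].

T = [1 0 0 2; 1 1 0 -2; 0 0 -1 0; 0 0 0 1]

T1 = [1 0 0 2; 0 1 0 1; 0 0 1 -3; 0 0 0 1]
T2·T1 = [1 0 0 2; 1 1 0 3; 0 0 1 -3; 0 0 0 1]
T3·…·T1 = [1 0 0 2; 1 1 0 3; 0 0 -1 3; 0 0 0 1]
T4·…·T1 = [1 0 0 2; 1 1 0 -2; 0 0 -1 0; 0 0 0 1]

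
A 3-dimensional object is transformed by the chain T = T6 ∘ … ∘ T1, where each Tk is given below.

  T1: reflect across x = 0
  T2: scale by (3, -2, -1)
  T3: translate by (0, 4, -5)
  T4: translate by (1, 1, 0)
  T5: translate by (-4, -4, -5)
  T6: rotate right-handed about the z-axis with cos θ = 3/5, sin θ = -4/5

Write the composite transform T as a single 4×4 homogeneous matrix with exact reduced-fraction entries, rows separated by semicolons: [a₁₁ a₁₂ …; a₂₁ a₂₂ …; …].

T1 = [-1 0 0 0; 0 1 0 0; 0 0 1 0; 0 0 0 1]
T2·T1 = [-3 0 0 0; 0 -2 0 0; 0 0 -1 0; 0 0 0 1]
T3·…·T1 = [-3 0 0 0; 0 -2 0 4; 0 0 -1 -5; 0 0 0 1]
T4·…·T1 = [-3 0 0 1; 0 -2 0 5; 0 0 -1 -5; 0 0 0 1]
T5·…·T1 = [-3 0 0 -3; 0 -2 0 1; 0 0 -1 -10; 0 0 0 1]
T6·…·T1 = [-9/5 -8/5 0 -1; 12/5 -6/5 0 3; 0 0 -1 -10; 0 0 0 1]

T = [-9/5 -8/5 0 -1; 12/5 -6/5 0 3; 0 0 -1 -10; 0 0 0 1]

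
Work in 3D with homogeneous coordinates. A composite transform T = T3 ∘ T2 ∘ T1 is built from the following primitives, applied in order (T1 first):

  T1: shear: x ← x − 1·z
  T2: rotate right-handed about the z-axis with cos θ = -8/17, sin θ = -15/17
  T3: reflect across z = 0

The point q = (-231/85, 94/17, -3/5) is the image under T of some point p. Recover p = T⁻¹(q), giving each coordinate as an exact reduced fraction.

p = (-3, -5, 3/5)

T1 = [1 0 -1 0; 0 1 0 0; 0 0 1 0; 0 0 0 1]
T2·T1 = [-8/17 15/17 8/17 0; -15/17 -8/17 15/17 0; 0 0 1 0; 0 0 0 1]
T3·…·T1 = [-8/17 15/17 8/17 0; -15/17 -8/17 15/17 0; 0 0 -1 0; 0 0 0 1]
det M = -1; M⁻¹ = [-8/17 -15/17 -1 0; 15/17 -8/17 0 0; 0 0 -1 0; 0 0 0 1]
M⁻¹ · (-231/85, 94/17, -3/5)ᵀ = (-3, -5, 3/5)ᵀ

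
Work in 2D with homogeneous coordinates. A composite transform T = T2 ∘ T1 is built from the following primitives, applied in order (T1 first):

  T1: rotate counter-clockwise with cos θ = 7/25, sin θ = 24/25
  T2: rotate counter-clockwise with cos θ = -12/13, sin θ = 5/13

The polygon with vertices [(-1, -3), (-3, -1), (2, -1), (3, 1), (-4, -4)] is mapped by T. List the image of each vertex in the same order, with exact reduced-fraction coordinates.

T1 rotate counter-clockwise with cos θ = 7/25, sin θ = 24/25: (-1, -3) → (13/5, -9/5); (-3, -1) → (3/25, -79/25); (2, -1) → (38/25, 41/25); (3, 1) → (-3/25, 79/25); (-4, -4) → (68/25, -124/25)
T2 rotate counter-clockwise with cos θ = -12/13, sin θ = 5/13: (13/5, -9/5) → (-111/65, 173/65); (3/25, -79/25) → (359/325, 963/325); (38/25, 41/25) → (-661/325, -302/325); (-3/25, 79/25) → (-359/325, -963/325); (68/25, -124/25) → (-196/325, 1828/325)

image vertices: (-111/65, 173/65), (359/325, 963/325), (-661/325, -302/325), (-359/325, -963/325), (-196/325, 1828/325)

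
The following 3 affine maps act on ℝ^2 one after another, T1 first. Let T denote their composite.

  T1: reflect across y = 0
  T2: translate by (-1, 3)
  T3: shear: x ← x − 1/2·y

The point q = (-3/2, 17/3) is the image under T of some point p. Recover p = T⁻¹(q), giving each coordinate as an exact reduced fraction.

T1 = [1 0 0; 0 -1 0; 0 0 1]
T2·T1 = [1 0 -1; 0 -1 3; 0 0 1]
T3·…·T1 = [1 1/2 -5/2; 0 -1 3; 0 0 1]
det M = -1; M⁻¹ = [1 1/2 1; 0 -1 3; 0 0 1]
M⁻¹ · (-3/2, 17/3)ᵀ = (7/3, -8/3)ᵀ

p = (7/3, -8/3)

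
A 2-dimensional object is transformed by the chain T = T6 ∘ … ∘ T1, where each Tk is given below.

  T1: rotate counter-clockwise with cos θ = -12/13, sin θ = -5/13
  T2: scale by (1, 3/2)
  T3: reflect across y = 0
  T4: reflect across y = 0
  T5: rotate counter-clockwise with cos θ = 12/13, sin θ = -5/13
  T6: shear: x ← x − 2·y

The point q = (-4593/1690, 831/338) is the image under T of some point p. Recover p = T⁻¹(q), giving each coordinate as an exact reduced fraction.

T1 = [-12/13 5/13 0; -5/13 -12/13 0; 0 0 1]
T2·T1 = [-12/13 5/13 0; -15/26 -18/13 0; 0 0 1]
T3·…·T1 = [-12/13 5/13 0; 15/26 18/13 0; 0 0 1]
T4·…·T1 = [-12/13 5/13 0; -15/26 -18/13 0; 0 0 1]
T5·…·T1 = [-363/338 -30/169 0; -30/169 -241/169 0; 0 0 1]
T6·…·T1 = [-243/338 452/169 0; -30/169 -241/169 0; 0 0 1]
det M = 3/2; M⁻¹ = [-482/507 -904/507 0; 20/169 -81/169 0; 0 0 1]
M⁻¹ · (-4593/1690, 831/338)ᵀ = (-9/5, -3/2)ᵀ

p = (-9/5, -3/2)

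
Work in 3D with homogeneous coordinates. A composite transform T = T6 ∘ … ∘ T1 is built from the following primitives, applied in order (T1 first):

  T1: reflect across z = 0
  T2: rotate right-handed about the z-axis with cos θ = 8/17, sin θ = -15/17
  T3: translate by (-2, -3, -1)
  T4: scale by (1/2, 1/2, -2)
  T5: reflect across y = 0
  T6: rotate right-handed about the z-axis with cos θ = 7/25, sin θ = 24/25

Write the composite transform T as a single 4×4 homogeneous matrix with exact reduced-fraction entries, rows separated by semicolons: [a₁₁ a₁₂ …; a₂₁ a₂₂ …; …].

T1 = [1 0 0 0; 0 1 0 0; 0 0 -1 0; 0 0 0 1]
T2·T1 = [8/17 15/17 0 0; -15/17 8/17 0 0; 0 0 -1 0; 0 0 0 1]
T3·…·T1 = [8/17 15/17 0 -2; -15/17 8/17 0 -3; 0 0 -1 -1; 0 0 0 1]
T4·…·T1 = [4/17 15/34 0 -1; -15/34 4/17 0 -3/2; 0 0 2 2; 0 0 0 1]
T5·…·T1 = [4/17 15/34 0 -1; 15/34 -4/17 0 3/2; 0 0 2 2; 0 0 0 1]
T6·…·T1 = [-152/425 297/850 0 -43/25; 297/850 152/425 0 -27/50; 0 0 2 2; 0 0 0 1]

T = [-152/425 297/850 0 -43/25; 297/850 152/425 0 -27/50; 0 0 2 2; 0 0 0 1]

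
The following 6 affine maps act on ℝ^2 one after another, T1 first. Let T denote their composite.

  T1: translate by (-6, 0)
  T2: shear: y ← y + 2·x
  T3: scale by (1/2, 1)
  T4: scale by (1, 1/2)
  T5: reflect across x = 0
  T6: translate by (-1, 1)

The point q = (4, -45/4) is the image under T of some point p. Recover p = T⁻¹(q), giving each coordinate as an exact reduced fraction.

p = (-4, -9/2)

T1 = [1 0 -6; 0 1 0; 0 0 1]
T2·T1 = [1 0 -6; 2 1 -12; 0 0 1]
T3·…·T1 = [1/2 0 -3; 2 1 -12; 0 0 1]
T4·…·T1 = [1/2 0 -3; 1 1/2 -6; 0 0 1]
T5·…·T1 = [-1/2 0 3; 1 1/2 -6; 0 0 1]
T6·…·T1 = [-1/2 0 2; 1 1/2 -5; 0 0 1]
det M = -1/4; M⁻¹ = [-2 0 4; 4 2 2; 0 0 1]
M⁻¹ · (4, -45/4)ᵀ = (-4, -9/2)ᵀ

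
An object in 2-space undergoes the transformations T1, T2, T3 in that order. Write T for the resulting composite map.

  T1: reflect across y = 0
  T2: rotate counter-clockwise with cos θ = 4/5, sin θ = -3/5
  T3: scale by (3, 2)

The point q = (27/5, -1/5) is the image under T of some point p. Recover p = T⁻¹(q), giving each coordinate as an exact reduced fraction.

p = (3/2, -1)

T1 = [1 0 0; 0 -1 0; 0 0 1]
T2·T1 = [4/5 -3/5 0; -3/5 -4/5 0; 0 0 1]
T3·…·T1 = [12/5 -9/5 0; -6/5 -8/5 0; 0 0 1]
det M = -6; M⁻¹ = [4/15 -3/10 0; -1/5 -2/5 0; 0 0 1]
M⁻¹ · (27/5, -1/5)ᵀ = (3/2, -1)ᵀ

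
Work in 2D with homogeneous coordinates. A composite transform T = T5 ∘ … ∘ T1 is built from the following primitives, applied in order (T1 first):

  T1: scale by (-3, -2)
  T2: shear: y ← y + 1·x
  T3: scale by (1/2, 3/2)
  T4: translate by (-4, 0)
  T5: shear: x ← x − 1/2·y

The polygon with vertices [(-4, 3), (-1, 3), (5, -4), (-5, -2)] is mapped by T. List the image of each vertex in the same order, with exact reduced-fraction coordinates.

T1 scale by (-3, -2): (-4, 3) → (12, -6); (-1, 3) → (3, -6); (5, -4) → (-15, 8); (-5, -2) → (15, 4)
T2 shear: y ← y + 1·x: (12, -6) → (12, 6); (3, -6) → (3, -3); (-15, 8) → (-15, -7); (15, 4) → (15, 19)
T3 scale by (1/2, 3/2): (12, 6) → (6, 9); (3, -3) → (3/2, -9/2); (-15, -7) → (-15/2, -21/2); (15, 19) → (15/2, 57/2)
T4 translate by (-4, 0): (6, 9) → (2, 9); (3/2, -9/2) → (-5/2, -9/2); (-15/2, -21/2) → (-23/2, -21/2); (15/2, 57/2) → (7/2, 57/2)
T5 shear: x ← x − 1/2·y: (2, 9) → (-5/2, 9); (-5/2, -9/2) → (-1/4, -9/2); (-23/2, -21/2) → (-25/4, -21/2); (7/2, 57/2) → (-43/4, 57/2)

image vertices: (-5/2, 9), (-1/4, -9/2), (-25/4, -21/2), (-43/4, 57/2)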